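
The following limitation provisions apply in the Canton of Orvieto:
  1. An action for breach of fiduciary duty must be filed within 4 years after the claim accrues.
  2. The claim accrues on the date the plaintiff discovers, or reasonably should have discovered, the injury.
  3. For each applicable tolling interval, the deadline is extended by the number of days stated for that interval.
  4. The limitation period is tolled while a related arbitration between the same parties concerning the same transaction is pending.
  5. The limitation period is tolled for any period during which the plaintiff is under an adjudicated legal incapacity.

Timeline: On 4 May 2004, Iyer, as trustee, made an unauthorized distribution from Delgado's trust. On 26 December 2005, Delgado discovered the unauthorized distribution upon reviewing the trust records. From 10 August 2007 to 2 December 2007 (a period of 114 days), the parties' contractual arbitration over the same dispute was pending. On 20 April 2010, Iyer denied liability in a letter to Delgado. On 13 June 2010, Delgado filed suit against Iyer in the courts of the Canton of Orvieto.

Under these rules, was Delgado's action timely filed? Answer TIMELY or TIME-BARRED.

Accrual is tied to discovery, so the period began on 26 December 2005 rather than on 4 May 2004 when the act occurred.
4 years from 26 December 2005 is 26 December 2009.
The pending related arbitration from 10 August 2007 to 2 December 2007 tolled the period for 114 days, extending the deadline to 19 April 2010.
None of the other events listed affects the running of the period under the stated rules.
Filing on 13 June 2010 missed the 19 April 2010 deadline — the action is time-barred.

TIME-BARRED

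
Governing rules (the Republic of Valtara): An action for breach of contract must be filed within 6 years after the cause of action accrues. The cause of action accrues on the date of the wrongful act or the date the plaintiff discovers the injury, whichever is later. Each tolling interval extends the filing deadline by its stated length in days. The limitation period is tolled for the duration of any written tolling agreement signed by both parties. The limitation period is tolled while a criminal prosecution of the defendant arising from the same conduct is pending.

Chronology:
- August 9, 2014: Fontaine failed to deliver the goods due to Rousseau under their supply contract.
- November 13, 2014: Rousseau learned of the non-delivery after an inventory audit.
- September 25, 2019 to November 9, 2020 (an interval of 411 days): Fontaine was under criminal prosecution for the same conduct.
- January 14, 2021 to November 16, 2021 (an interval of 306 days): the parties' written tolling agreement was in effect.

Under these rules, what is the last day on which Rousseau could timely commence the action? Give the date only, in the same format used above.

Taking the later of the act (August 9, 2014) and discovery (November 13, 2014), the claim accrued on November 13, 2014.
6 years from November 13, 2014 is November 13, 2020.
Because the pending criminal prosecution ran from September 25, 2019 to November 9, 2020, the deadline is extended by 411 days to December 29, 2021.
The written tolling agreement from January 14, 2021 to November 16, 2021 tolled the period for 306 days, extending the deadline to October 31, 2022.

October 31, 2022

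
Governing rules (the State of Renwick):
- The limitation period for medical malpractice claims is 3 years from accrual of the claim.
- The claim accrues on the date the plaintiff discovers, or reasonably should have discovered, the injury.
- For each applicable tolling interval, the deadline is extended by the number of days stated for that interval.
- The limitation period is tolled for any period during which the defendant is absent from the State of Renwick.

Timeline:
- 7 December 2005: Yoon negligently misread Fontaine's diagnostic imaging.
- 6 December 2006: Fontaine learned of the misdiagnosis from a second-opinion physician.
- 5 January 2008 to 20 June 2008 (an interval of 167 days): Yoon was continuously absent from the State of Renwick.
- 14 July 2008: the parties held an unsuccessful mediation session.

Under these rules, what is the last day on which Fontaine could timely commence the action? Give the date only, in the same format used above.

Under the discovery rule, the claim accrued on 6 December 2006, when Fontaine discovered the injury — not on the 7 December 2005 date of the underlying act.
3 years from 6 December 2006 is 6 December 2009.
Because the defendant's absence from the jurisdiction ran from 5 January 2008 to 20 June 2008, the deadline is extended by 167 days to 22 May 2010.
Nothing else in the chronology tolls or restarts the period.

22 May 2010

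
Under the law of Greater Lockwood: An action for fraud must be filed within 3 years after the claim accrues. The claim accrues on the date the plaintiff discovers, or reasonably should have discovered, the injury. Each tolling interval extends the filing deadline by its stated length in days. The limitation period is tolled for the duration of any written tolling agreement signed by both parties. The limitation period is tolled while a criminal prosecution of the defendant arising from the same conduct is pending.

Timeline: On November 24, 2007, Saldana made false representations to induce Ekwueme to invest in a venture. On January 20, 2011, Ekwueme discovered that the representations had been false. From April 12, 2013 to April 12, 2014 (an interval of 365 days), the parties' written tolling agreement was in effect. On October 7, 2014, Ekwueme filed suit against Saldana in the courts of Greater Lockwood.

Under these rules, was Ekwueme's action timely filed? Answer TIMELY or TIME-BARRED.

TIMELY

The claim did not accrue until Ekwueme discovered the injury on January 20, 2011; the November 24, 2007 act date does not start the clock under the stated rule.
Adding the 3 years base period to January 20, 2011 gives a deadline of January 20, 2014, before any tolling.
The written tolling agreement from April 12, 2013 to April 12, 2014 tolled the period for 365 days, extending the deadline to January 20, 2015.
The October 7, 2014 filing precedes the January 20, 2015 deadline; the claim is timely.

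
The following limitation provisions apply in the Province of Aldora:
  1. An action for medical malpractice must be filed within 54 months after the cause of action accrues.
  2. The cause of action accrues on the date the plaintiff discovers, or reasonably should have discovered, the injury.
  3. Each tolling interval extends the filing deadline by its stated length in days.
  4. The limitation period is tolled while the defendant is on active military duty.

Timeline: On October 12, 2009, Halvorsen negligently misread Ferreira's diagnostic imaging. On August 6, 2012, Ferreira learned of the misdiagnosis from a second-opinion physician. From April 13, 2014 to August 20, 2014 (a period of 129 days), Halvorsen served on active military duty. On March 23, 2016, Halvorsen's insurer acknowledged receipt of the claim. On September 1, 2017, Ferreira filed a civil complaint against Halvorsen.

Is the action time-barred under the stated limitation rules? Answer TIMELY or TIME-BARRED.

TIME-BARRED

The claim did not accrue until Ferreira discovered the injury on August 6, 2012; the October 12, 2009 act date does not start the clock under the stated rule.
Adding the 54 months base period to August 6, 2012 gives a deadline of February 6, 2017, before any tolling.
The period was tolled for 129 days by the defendant's active military service (April 13, 2014 to August 20, 2014), pushing the deadline to June 15, 2017.
None of the other events listed affects the running of the period under the stated rules.
Ferreira filed on September 1, 2017, after the June 15, 2017 deadline, so the action is time-barred.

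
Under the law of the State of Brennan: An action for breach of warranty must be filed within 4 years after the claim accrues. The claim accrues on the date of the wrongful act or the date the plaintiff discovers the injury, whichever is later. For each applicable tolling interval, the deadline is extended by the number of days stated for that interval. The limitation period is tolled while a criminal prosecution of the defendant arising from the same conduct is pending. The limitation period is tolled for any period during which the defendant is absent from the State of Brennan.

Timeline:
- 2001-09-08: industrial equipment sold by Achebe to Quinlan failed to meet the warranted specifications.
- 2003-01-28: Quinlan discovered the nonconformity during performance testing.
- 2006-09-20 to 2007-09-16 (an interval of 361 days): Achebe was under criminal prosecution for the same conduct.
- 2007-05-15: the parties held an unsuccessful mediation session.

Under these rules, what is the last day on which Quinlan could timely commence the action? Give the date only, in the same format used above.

The claim accrued on 2003-01-28 — the later of the 2001-09-08 act and the 2003-01-28 discovery.
4 years from 2003-01-28 is 2007-01-28.
Because the pending criminal prosecution ran from 2006-09-20 to 2007-09-16, the deadline is extended by 361 days to 2008-01-24.
Nothing else in the chronology tolls or restarts the period.

2008-01-24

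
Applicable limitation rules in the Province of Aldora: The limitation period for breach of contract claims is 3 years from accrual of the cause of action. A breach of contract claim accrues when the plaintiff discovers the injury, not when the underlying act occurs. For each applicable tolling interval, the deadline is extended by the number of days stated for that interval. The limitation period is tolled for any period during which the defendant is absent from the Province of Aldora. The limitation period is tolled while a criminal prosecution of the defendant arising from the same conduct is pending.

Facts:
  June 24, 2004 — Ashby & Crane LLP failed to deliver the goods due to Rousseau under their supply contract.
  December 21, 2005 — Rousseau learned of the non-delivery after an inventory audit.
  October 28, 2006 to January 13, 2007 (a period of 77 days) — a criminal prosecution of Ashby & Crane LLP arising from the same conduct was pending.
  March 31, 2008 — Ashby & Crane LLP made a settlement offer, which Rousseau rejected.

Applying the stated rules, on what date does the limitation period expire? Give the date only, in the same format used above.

The claim did not accrue until Rousseau discovered the injury on December 21, 2005; the June 24, 2004 act date does not start the clock under the stated rule.
Adding the 3 years base period to December 21, 2005 gives a deadline of December 21, 2008, before any tolling.
The period was tolled for 77 days by the pending criminal prosecution (October 28, 2006 to January 13, 2007), pushing the deadline to March 8, 2009.
The other events in the timeline have no effect on the limitation period under the stated rules.

March 8, 2009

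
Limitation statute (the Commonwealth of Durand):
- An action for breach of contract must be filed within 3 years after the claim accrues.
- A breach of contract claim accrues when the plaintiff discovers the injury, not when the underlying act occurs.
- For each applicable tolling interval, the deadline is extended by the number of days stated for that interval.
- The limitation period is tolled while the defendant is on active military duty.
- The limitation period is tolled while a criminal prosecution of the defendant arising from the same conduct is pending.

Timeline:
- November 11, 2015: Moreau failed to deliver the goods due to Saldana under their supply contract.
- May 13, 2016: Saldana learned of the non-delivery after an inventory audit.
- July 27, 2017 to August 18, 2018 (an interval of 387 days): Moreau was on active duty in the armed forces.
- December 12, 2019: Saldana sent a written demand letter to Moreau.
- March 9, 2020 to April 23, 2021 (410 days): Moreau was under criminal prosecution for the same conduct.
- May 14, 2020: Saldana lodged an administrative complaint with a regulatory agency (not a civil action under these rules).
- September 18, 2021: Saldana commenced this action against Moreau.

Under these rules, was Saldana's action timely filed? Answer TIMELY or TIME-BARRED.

TIME-BARRED

Accrual is tied to discovery, so the period began on May 13, 2016 rather than on November 11, 2015 when the act occurred.
The untolled deadline — 3 years after May 13, 2016 — is May 13, 2019.
Because the defendant's active military service ran from July 27, 2017 to August 18, 2018, the deadline is extended by 387 days to June 3, 2020.
The pending criminal prosecution from March 9, 2020 to April 23, 2021 tolled the period for 410 days, extending the deadline to July 18, 2021.
None of the other events listed affects the running of the period under the stated rules.
Saldana filed on September 18, 2021, after the July 18, 2021 deadline, so the action is time-barred.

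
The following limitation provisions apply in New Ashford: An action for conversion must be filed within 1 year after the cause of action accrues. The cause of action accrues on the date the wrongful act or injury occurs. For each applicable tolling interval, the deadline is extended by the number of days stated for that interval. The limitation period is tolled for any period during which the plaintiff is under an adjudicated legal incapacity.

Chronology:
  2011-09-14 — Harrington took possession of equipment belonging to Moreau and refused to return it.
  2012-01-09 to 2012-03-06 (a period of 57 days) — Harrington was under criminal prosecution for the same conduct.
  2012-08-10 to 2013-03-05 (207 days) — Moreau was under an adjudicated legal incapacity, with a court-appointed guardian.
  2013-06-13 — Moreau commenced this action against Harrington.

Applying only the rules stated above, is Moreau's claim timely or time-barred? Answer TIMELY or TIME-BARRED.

The limitation period began to run on 2011-09-14.
The untolled deadline — 1 year after 2011-09-14 — is 2012-09-14.
The plaintiff's legal incapacity from 2012-08-10 to 2013-03-05 tolled the period for 207 days, extending the deadline to 2013-04-09.
The pending criminal prosecution from 2012-01-09 to 2012-03-06 does not toll the period, because no stated rule makes a criminal prosecution a tolling event.
Moreau filed on 2013-06-13, after the 2013-04-09 deadline, so the action is time-barred.

TIME-BARRED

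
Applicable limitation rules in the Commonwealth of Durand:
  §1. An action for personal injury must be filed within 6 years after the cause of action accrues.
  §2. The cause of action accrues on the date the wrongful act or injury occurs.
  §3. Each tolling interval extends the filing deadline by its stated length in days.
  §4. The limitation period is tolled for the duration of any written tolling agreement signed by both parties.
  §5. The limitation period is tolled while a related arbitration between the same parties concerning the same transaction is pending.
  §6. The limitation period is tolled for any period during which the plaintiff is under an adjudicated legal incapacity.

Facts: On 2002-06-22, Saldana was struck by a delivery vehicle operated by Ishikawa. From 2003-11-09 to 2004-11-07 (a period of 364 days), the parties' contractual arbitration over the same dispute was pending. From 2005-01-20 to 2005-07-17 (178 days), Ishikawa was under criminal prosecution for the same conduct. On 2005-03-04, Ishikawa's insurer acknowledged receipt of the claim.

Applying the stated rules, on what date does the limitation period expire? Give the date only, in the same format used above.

2009-06-21

The claim accrued on 2002-06-22, when the wrongful act occurred.
The untolled deadline — 6 years after 2002-06-22 — is 2008-06-22.
Because the pending related arbitration ran from 2003-11-09 to 2004-11-07, the deadline is extended by 364 days to 2009-06-21.
No stated provision tolls the period for a criminal prosecution, so the interval from 2005-01-20 to 2005-07-17 has no effect on the deadline.
None of the other events listed affects the running of the period under the stated rules.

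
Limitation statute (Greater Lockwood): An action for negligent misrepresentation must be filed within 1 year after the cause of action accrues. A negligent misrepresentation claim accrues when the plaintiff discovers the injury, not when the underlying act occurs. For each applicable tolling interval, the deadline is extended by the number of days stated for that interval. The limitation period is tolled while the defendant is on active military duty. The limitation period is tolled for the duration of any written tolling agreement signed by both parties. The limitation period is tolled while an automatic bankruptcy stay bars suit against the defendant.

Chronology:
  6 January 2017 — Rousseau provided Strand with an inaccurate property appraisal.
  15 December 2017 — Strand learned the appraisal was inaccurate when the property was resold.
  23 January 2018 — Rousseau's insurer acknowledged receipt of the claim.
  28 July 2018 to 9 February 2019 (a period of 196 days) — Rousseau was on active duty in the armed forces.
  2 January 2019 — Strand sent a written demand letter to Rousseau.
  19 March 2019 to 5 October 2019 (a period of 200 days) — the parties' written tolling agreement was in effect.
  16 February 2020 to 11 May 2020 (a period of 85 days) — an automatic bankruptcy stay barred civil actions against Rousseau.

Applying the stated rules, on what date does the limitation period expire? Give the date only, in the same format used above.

Accrual is tied to discovery, so the period began on 15 December 2017 rather than on 6 January 2017 when the act occurred.
The untolled deadline — 1 year after 15 December 2017 — is 15 December 2018.
The defendant's active military service from 28 July 2018 to 9 February 2019 tolled the period for 196 days, extending the deadline to 29 June 2019.
The written tolling agreement from 19 March 2019 to 5 October 2019 tolled the period for 200 days, extending the deadline to 15 January 2020.
The automatic bankruptcy stay from 16 February 2020 to 11 May 2020 began after the period had already run on 15 January 2020, so it has no tolling effect.
Nothing else in the chronology tolls or restarts the period.

15 January 2020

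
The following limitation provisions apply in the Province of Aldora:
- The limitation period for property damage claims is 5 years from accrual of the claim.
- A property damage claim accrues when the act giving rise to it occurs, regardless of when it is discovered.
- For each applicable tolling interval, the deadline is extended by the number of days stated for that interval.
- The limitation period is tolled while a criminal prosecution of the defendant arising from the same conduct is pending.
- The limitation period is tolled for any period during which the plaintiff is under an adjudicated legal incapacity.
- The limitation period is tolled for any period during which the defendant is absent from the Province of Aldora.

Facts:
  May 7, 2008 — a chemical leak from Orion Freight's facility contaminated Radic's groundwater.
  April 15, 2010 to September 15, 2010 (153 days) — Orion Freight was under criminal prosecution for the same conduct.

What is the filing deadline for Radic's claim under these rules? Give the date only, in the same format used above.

The claim accrued on May 7, 2008, the date of the act.
The untolled deadline — 5 years after May 7, 2008 — is May 7, 2013.
The period was tolled for 153 days by the pending criminal prosecution (April 15, 2010 to September 15, 2010), pushing the deadline to October 7, 2013.

October 7, 2013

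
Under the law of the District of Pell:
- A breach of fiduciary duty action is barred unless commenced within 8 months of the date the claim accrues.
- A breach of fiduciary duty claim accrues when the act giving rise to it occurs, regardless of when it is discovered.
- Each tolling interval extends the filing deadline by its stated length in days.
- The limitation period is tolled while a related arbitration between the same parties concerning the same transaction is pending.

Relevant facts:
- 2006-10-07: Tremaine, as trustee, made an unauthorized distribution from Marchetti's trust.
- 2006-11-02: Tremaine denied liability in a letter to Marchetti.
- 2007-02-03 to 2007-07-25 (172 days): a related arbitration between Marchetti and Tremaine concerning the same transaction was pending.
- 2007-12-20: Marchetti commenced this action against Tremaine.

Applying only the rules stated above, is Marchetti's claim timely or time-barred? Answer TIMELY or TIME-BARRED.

TIME-BARRED

The limitation period began to run on 2006-10-07.
Adding the 8 months base period to 2006-10-07 gives a deadline of 2007-06-07, before any tolling.
The pending related arbitration from 2007-02-03 to 2007-07-25 tolled the period for 172 days, extending the deadline to 2007-11-26.
None of the other events listed affects the running of the period under the stated rules.
Filing on 2007-12-20 missed the 2007-11-26 deadline — the action is time-barred.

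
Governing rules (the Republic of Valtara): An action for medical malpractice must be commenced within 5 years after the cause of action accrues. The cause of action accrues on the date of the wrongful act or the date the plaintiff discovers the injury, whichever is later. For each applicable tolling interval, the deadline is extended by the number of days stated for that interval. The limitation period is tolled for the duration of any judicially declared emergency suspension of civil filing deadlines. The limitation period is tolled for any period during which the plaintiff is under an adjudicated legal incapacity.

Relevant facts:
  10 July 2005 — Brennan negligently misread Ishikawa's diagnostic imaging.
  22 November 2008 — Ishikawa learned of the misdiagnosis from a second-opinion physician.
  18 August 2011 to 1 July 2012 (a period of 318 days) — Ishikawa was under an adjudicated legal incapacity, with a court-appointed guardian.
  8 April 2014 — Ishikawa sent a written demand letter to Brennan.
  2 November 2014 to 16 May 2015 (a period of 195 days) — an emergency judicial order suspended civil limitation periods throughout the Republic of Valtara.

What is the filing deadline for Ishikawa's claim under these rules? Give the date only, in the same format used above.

6 October 2014

The claim accrued on 22 November 2008 — the later of the 10 July 2005 act and the 22 November 2008 discovery.
The untolled deadline — 5 years after 22 November 2008 — is 22 November 2013.
The plaintiff's legal incapacity from 18 August 2011 to 1 July 2012 tolled the period for 318 days, extending the deadline to 6 October 2014.
The emergency suspension of filing deadlines from 2 November 2014 to 16 May 2015 began after the period had already run on 6 October 2014, so it has no tolling effect.
None of the other events listed affects the running of the period under the stated rules.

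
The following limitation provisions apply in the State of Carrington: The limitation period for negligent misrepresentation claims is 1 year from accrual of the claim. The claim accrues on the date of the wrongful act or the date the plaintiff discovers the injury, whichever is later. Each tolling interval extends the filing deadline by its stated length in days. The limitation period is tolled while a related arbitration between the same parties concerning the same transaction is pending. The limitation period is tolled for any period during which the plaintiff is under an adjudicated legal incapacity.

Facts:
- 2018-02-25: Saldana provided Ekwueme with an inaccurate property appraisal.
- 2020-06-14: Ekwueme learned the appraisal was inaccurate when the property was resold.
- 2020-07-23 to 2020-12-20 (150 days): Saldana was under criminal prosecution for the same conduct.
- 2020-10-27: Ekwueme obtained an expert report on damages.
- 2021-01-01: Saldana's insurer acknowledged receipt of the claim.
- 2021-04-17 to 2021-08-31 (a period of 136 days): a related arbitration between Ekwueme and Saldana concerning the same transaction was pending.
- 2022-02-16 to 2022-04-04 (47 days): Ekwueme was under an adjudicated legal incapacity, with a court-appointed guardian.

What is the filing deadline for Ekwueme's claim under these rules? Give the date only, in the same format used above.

Taking the later of the act (2018-02-25) and discovery (2020-06-14), the claim accrued on 2020-06-14.
1 year from 2020-06-14 is 2021-06-14.
The period was tolled for 136 days by the pending related arbitration (2021-04-17 to 2021-08-31), pushing the deadline to 2021-10-28.
By the time the plaintiff's legal incapacity began on 2022-02-16, the limitation period had already expired on 2021-10-28; that interval cannot revive it.
Although a criminal prosecution ran from 2020-07-23 to 2020-12-20, the stated rules do not make that a tolling event, so it is disregarded.
The other events in the timeline have no effect on the limitation period under the stated rules.

2021-10-28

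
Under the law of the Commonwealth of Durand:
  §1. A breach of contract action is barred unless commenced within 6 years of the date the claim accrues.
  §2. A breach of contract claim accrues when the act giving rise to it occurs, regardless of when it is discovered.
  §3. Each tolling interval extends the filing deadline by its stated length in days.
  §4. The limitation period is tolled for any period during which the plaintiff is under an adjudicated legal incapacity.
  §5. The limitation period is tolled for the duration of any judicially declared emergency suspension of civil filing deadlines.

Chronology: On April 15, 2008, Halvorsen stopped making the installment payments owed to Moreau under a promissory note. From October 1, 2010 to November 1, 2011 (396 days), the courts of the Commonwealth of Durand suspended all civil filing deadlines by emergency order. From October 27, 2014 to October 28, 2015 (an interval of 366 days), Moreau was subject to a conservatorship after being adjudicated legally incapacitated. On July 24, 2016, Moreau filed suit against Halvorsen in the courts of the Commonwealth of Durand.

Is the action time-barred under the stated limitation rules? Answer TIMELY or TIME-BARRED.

The claim accrued on April 15, 2008, the date of the act.
6 years from April 15, 2008 is April 15, 2014.
The emergency suspension of filing deadlines from October 1, 2010 to November 1, 2011 tolled the period for 396 days, extending the deadline to May 16, 2015.
The plaintiff's legal incapacity from October 27, 2014 to October 28, 2015 tolled the period for 366 days, extending the deadline to May 16, 2016.
Filing on July 24, 2016 missed the May 16, 2016 deadline — the action is time-barred.

TIME-BARRED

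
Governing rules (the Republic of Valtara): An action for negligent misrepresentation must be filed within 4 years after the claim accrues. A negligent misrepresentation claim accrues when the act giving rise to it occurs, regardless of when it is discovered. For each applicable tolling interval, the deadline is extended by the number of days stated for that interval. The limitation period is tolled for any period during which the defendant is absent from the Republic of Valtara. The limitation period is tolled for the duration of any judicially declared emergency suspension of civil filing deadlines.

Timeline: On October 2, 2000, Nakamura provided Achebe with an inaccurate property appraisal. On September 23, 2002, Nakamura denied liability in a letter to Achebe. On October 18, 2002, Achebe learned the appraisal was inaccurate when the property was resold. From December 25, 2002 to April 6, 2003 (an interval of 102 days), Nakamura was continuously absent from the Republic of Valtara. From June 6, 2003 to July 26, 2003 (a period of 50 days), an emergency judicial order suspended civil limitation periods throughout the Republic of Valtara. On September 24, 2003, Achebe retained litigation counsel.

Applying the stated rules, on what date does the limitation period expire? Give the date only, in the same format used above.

Because the rule ties accrual to occurrence, the claim accrued on October 2, 2000, not on the October 18, 2002 discovery date.
Adding the 4 years base period to October 2, 2000 gives a deadline of October 2, 2004, before any tolling.
Because the defendant's absence from the jurisdiction ran from December 25, 2002 to April 6, 2003, the deadline is extended by 102 days to January 12, 2005.
The period was tolled for 50 days by the emergency suspension of filing deadlines (June 6, 2003 to July 26, 2003), pushing the deadline to March 3, 2005.
None of the other events listed affects the running of the period under the stated rules.

March 3, 2005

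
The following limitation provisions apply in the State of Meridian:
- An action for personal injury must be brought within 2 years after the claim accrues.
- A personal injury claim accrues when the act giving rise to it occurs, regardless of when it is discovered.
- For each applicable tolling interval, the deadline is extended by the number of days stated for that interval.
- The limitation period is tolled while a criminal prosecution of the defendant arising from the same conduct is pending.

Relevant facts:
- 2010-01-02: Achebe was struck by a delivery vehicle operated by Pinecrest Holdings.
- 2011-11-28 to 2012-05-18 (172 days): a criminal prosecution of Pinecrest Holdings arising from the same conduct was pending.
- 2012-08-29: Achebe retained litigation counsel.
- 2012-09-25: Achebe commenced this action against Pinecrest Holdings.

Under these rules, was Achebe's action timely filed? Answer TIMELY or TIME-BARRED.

TIME-BARRED

The claim accrued on 2010-01-02, when the wrongful act occurred.
2 years from 2010-01-02 is 2012-01-02.
The pending criminal prosecution from 2011-11-28 to 2012-05-18 tolled the period for 172 days, extending the deadline to 2012-06-22.
The other events in the timeline have no effect on the limitation period under the stated rules.
The 2012-09-25 filing falls after the 2012-06-22 deadline; the claim is time-barred.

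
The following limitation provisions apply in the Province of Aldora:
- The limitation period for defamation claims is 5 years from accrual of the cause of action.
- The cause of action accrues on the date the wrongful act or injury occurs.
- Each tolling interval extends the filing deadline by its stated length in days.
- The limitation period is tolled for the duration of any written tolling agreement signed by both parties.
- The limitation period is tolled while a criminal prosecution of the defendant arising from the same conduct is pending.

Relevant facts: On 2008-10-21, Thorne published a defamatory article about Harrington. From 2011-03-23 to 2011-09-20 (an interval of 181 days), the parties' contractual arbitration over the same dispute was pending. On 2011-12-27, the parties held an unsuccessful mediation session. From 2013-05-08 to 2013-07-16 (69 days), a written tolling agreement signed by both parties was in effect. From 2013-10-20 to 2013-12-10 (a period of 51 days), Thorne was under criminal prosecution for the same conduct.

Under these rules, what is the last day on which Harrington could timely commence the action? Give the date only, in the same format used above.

The claim accrued on 2008-10-21, when the wrongful act occurred.
Adding the 5 years base period to 2008-10-21 gives a deadline of 2013-10-21, before any tolling.
Because the written tolling agreement ran from 2013-05-08 to 2013-07-16, the deadline is extended by 69 days to 2013-12-29.
Because the pending criminal prosecution ran from 2013-10-20 to 2013-12-10, the deadline is extended by 51 days to 2014-02-18.
The pending related arbitration from 2011-03-23 to 2011-09-20 does not toll the period, because no stated rule makes a pending arbitration a tolling event.
Nothing else in the chronology tolls or restarts the period.

2014-02-18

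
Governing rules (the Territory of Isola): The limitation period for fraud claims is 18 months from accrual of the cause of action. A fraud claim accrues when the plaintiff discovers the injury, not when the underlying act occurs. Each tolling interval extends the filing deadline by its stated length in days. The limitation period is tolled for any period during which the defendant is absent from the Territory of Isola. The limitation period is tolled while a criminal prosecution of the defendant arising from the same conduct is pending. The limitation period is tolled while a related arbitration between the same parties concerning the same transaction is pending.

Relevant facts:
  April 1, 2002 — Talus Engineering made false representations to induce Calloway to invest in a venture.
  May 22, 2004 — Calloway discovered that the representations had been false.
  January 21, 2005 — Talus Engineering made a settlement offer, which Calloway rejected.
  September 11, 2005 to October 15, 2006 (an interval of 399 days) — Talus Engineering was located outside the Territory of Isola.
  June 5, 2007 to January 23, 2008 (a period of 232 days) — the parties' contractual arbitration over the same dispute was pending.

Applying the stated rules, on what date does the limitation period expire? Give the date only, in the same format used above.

December 26, 2006

Accrual is tied to discovery, so the period began on May 22, 2004 rather than on April 1, 2002 when the act occurred.
The untolled deadline — 18 months after May 22, 2004 — is November 22, 2005.
Because the defendant's absence from the jurisdiction ran from September 11, 2005 to October 15, 2006, the deadline is extended by 399 days to December 26, 2006.
The pending related arbitration from June 5, 2007 to January 23, 2008 began after the period had already run on December 26, 2006, so it has no tolling effect.
The other events in the timeline have no effect on the limitation period under the stated rules.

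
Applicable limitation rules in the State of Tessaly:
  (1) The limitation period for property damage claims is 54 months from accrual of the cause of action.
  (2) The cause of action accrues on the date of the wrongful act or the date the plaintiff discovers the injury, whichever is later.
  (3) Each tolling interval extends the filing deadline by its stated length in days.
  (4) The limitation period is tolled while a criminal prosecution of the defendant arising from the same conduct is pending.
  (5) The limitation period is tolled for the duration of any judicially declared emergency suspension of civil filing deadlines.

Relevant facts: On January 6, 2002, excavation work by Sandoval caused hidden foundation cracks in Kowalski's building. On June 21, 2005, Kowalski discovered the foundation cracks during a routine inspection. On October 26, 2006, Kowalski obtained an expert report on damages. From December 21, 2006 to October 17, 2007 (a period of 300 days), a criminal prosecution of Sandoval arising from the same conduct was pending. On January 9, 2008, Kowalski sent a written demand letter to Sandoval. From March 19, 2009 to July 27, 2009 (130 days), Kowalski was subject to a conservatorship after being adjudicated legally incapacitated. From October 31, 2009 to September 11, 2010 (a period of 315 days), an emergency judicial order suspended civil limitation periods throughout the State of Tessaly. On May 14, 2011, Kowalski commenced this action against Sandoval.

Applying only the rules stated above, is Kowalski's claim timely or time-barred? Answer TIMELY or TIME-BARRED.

TIMELY

Because discovery on June 21, 2005 post-dates the January 6, 2002 act, accrual under the later-of rule falls on June 21, 2005.
54 months from June 21, 2005 is December 21, 2009.
The period was tolled for 300 days by the pending criminal prosecution (December 21, 2006 to October 17, 2007), pushing the deadline to October 17, 2010.
The period was tolled for 315 days by the emergency suspension of filing deadlines (October 31, 2009 to September 11, 2010), pushing the deadline to August 28, 2011.
No stated provision tolls the period for the plaintiff's incapacity, so the interval from March 19, 2009 to July 27, 2009 has no effect on the deadline.
Nothing else in the chronology tolls or restarts the period.
Kowalski filed on May 14, 2011, before the August 28, 2011 deadline, so the action is timely.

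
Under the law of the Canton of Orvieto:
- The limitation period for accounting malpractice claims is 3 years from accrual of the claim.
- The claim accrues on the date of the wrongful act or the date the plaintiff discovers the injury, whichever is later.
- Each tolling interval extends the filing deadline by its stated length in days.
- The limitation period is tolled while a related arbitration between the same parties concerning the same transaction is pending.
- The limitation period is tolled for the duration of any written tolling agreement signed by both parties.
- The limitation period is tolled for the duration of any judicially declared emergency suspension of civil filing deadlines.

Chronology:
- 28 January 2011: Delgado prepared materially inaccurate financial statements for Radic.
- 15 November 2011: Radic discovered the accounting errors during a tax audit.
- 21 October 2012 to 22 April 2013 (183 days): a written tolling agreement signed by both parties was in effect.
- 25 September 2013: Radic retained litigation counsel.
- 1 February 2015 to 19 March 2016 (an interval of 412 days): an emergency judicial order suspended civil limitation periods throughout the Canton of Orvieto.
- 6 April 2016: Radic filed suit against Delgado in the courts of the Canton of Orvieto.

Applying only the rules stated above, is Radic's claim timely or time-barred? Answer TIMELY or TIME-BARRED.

TIMELY

Because discovery on 15 November 2011 post-dates the 28 January 2011 act, accrual under the later-of rule falls on 15 November 2011.
Adding the 3 years base period to 15 November 2011 gives a deadline of 15 November 2014, before any tolling.
Because the written tolling agreement ran from 21 October 2012 to 22 April 2013, the deadline is extended by 183 days to 17 May 2015.
The period was tolled for 412 days by the emergency suspension of filing deadlines (1 February 2015 to 19 March 2016), pushing the deadline to 2 July 2016.
None of the other events listed affects the running of the period under the stated rules.
The 6 April 2016 filing precedes the 2 July 2016 deadline; the claim is timely.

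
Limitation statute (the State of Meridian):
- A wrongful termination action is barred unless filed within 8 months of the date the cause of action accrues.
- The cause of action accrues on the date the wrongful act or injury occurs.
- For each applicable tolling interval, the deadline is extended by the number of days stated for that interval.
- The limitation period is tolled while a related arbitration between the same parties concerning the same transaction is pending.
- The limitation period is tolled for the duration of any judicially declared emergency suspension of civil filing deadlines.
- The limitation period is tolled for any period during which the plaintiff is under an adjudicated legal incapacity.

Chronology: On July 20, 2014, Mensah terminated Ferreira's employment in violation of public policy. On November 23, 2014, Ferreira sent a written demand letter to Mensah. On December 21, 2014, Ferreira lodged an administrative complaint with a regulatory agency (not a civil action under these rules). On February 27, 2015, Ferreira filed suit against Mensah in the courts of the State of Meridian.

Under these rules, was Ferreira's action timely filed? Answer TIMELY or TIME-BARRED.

The claim accrued on July 20, 2014, when the wrongful act occurred.
Adding the 8 months base period to July 20, 2014 gives a deadline of March 20, 2015, before any tolling.
The other events in the timeline have no effect on the limitation period under the stated rules.
Filing on February 27, 2015 beat the March 20, 2015 deadline — the action is timely.

TIMELY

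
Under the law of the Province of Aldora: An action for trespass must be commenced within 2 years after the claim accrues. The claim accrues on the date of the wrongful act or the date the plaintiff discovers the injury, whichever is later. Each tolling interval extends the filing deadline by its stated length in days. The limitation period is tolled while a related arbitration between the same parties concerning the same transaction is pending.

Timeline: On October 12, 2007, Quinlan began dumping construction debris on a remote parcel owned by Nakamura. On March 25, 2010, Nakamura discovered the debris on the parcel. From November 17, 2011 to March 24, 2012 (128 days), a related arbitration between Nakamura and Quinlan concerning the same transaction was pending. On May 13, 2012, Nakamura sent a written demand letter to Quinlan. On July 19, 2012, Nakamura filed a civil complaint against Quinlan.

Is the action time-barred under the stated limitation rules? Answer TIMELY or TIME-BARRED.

Taking the later of the act (October 12, 2007) and discovery (March 25, 2010), the claim accrued on March 25, 2010.
The untolled deadline — 2 years after March 25, 2010 — is March 25, 2012.
Because the pending related arbitration ran from November 17, 2011 to March 24, 2012, the deadline is extended by 128 days to July 31, 2012.
The other events in the timeline have no effect on the limitation period under the stated rules.
Nakamura filed on July 19, 2012, before the July 31, 2012 deadline, so the action is timely.

TIMELY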